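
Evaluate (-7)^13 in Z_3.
Using Fermat: (-7)^{2} ≡ 1 (mod 3). 13 ≡ 1 (mod 2). So (-7)^{13} ≡ (-7)^{1} ≡ 2 (mod 3)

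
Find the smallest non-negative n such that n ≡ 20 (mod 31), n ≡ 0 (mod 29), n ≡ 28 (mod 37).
1508

Using the Chinese Remainder Theorem:
M = product of moduli = 33263
For equation 1: M_1 = 1073, 1073 ≡ 19 (mod 31), inverse of 1073 mod 31 is 18 (check: 19 × 18 = 342 ≡ 1 (mod 31))
For equation 2: M_2 = 1147, 1147 ≡ 16 (mod 29), inverse of 1147 mod 29 is 20 (check: 16 × 20 = 320 ≡ 1 (mod 29))
For equation 3: M_3 = 899, 899 ≡ 11 (mod 37), inverse of 899 mod 37 is 27 (check: 11 × 27 = 297 ≡ 1 (mod 37))
Combine: n ≡ Σ r_i×M_i×(M_i⁻¹ mod m_i) = 20×1073×18 + 0×1147×20 + 28×899×27 = 386280 + 0 + 679644 = 1065924
1065924 mod 33263 = 1508
n ≡ 1508 (mod 33263)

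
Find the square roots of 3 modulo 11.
The square roots of 3 mod 11 are 5 and 6. Verify: 5² = 25 ≡ 3 (mod 11)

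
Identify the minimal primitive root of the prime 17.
p - 1 = 16 has prime divisors 2. h is a primitive root mod 17 iff h^(16/q) ≢ 1 (mod 17) for each such q.
h = 2: 2^8 ≡ 1 (mod 17); 2^8 ≡ 1, so not a primitive root.
h = 3: 3^8 ≡ 16 (mod 17); none is 1, so 3 has order 16 and is a primitive root.
The smallest primitive root mod 17 is g = 3.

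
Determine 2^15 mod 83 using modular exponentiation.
Using repeated squaring. 15 = 8 + 4 + 2 + 1 (binary 1111). Repeated squaring mod 83: 2^1 ≡ 2; 2^2 ≡ 2² = 4 ≡ 4; 2^4 ≡ 4² = 16 ≡ 16; 2^8 ≡ 16² = 256 ≡ 7. Multiply: 2^15 = 2^8 × 2^4 × 2^2 × 2^1 ≡ 7 × 16 × 4 × 2 (mod 83): 7 × 16 = 112 ≡ 29; 29 × 4 = 116 ≡ 33; 33 × 2 = 66 ≡ 66. So 2^15 ≡ 66 (mod 83).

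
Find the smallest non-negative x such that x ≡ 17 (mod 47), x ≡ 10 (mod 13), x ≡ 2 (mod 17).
9981

Using the Chinese Remainder Theorem:
M = product of moduli = 10387
For equation 1: M_1 = 221, 221 ≡ 33 (mod 47), inverse of 221 mod 47 is 10 (check: 33 × 10 = 330 ≡ 1 (mod 47))
For equation 2: M_2 = 799, 799 ≡ 6 (mod 13), inverse of 799 mod 13 is 11 (check: 6 × 11 = 66 ≡ 1 (mod 13))
For equation 3: M_3 = 611, 611 ≡ 16 (mod 17), inverse of 611 mod 17 is 16 (check: 16 × 16 = 256 ≡ 1 (mod 17))
Combine: x ≡ Σ r_i×M_i×(M_i⁻¹ mod m_i) = 17×221×10 + 10×799×11 + 2×611×16 = 37570 + 87890 + 19552 = 145012
145012 mod 10387 = 9981
x ≡ 9981 (mod 10387)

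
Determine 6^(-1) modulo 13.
6^(-1) ≡ 11 (mod 13). Verification: 6 × 11 = 66 ≡ 1 (mod 13)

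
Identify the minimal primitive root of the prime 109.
p - 1 = 108 has prime divisors 2, 3. h is a primitive root mod 109 iff h^(108/q) ≢ 1 (mod 109) for each such q.
h = 2: 2^54 ≡ 108, 2^36 ≡ 1 (mod 109); 2^36 ≡ 1, so not a primitive root.
h = 3: 3^54 ≡ 1, 3^36 ≡ 63 (mod 109); 3^54 ≡ 1, so not a primitive root.
h = 4: 4^54 ≡ 1, 4^36 ≡ 1 (mod 109); 4^54 ≡ 1, so not a primitive root.
h = 5: 5^54 ≡ 1, 5^36 ≡ 63 (mod 109); 5^54 ≡ 1, so not a primitive root.
h = 6: 6^54 ≡ 108, 6^36 ≡ 63 (mod 109); none is 1, so 6 has order 108 and is a primitive root.
The smallest primitive root mod 109 is g = 6.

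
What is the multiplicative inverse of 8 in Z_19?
8^(-1) ≡ 12 (mod 19). Verification: 8 × 12 = 96 ≡ 1 (mod 19)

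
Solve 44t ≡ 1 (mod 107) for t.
90

Using Extended Euclidean Algorithm:
gcd(44, 107) = 1
Bezout coefficients: 44 × -17 + 107 × 7 = 1
So 44 × -17 ≡ 1 (mod 107)
The inverse is -17 mod 107 = 90
Verification: 44 × 90 = 3960 = 37 × 107 + 1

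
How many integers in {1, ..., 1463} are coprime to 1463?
1080

Prime factorization: 1463 = 7 × 11 × 19
Using the formula φ(n) = n × Π(1 - 1/p) for each prime factor p:
φ(1463) = 1463 × (1 - 1/7) × (1 - 1/11) × (1 - 1/19)
φ(1463) = 1080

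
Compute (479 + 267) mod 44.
42

(479 + 267) = 746
746 mod 44 = 42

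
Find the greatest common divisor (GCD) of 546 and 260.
26

Using the Euclidean algorithm:
546 = 2 × 260 + 26
260 = 10 × 26 + 0

GCD(546, 260) = 26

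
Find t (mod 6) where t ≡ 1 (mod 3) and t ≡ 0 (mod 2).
M = 3 × 2 = 6. M₁ = 2, y₁ ≡ 2 (mod 3). M₂ = 3, y₂ ≡ 1 (mod 2). t = 1×2×2 + 0×3×1 ≡ 4 (mod 6)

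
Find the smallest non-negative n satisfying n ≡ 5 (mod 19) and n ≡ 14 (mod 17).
M = 19 × 17 = 323. M₁ = 17, y₁ ≡ 9 (mod 19). M₂ = 19, y₂ ≡ 9 (mod 17). n = 5×17×9 + 14×19×9 ≡ 252 (mod 323)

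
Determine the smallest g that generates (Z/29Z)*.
2

A primitive root g modulo p has order p-1 = 28
Prime divisors of 28: [2, 7]
g is a primitive root iff g^(28/q) ≢ 1 (mod 29) for each prime divisor q
Testing small values:
  g = 2: 2^14 ≡ 28, 2^4 ≡ 16 (mod 29) → none is 1, primitive root!
The smallest primitive root is 2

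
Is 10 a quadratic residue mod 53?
By Euler's criterion: 10^{26} ≡ 1 (mod 53). Since this equals 1, 10 is a QR.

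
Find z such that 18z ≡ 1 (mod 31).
18^(-1) ≡ 19 (mod 31). Verification: 18 × 19 = 342 ≡ 1 (mod 31)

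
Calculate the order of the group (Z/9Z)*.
6

Prime factorization: 9 = 3^2
Using the formula φ(n) = n × Π(1 - 1/p) for each prime factor p:
φ(9) = 9 × (1 - 1/3)
φ(9) = 6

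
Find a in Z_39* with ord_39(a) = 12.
28 has order 12 mod 39 since 28^{12} ≡ 1 (mod 39) and no smaller power works.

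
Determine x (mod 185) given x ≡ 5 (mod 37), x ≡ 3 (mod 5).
153

Using the Chinese Remainder Theorem:
M = product of moduli = 185
For equation 1: M_1 = 5, 5 ≡ 5 (mod 37), inverse of 5 mod 37 is 15 (check: 5 × 15 = 75 ≡ 1 (mod 37))
For equation 2: M_2 = 37, 37 ≡ 2 (mod 5), inverse of 37 mod 5 is 3 (check: 2 × 3 = 6 ≡ 1 (mod 5))
Combine: x ≡ Σ r_i×M_i×(M_i⁻¹ mod m_i) = 5×5×15 + 3×37×3 = 375 + 333 = 708
708 mod 185 = 153
x ≡ 153 (mod 185)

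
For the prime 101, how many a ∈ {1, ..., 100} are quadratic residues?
For prime 101, there are (p-1)/2 = (101-1)/2 = 50 quadratic residues (excluding 0).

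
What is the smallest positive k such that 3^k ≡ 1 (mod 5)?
Powers of 3 mod 5: 3^1≡3, 3^2≡4, 3^3≡2, 3^4≡1. Order = 4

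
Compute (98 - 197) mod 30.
21

(98 - 197) = -99
-99 mod 30 = 21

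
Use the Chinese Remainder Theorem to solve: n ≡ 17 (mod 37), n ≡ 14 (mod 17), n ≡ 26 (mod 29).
6899

Using the Chinese Remainder Theorem:
M = product of moduli = 18241
For equation 1: M_1 = 493, 493 ≡ 12 (mod 37), inverse of 493 mod 37 is 34 (check: 12 × 34 = 408 ≡ 1 (mod 37))
For equation 2: M_2 = 1073, 1073 ≡ 2 (mod 17), inverse of 1073 mod 17 is 9 (check: 2 × 9 = 18 ≡ 1 (mod 17))
For equation 3: M_3 = 629, 629 ≡ 20 (mod 29), inverse of 629 mod 29 is 16 (check: 20 × 16 = 320 ≡ 1 (mod 29))
Combine: n ≡ Σ r_i×M_i×(M_i⁻¹ mod m_i) = 17×493×34 + 14×1073×9 + 26×629×16 = 284954 + 135198 + 261664 = 681816
681816 mod 18241 = 6899
n ≡ 6899 (mod 18241)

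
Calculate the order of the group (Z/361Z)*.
342

Prime factorization: 361 = 19^2
Using the formula φ(n) = n × Π(1 - 1/p) for each prime factor p:
φ(361) = 361 × (1 - 1/19)
φ(361) = 342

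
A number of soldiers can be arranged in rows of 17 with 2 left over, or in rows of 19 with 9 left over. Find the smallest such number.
M = 17 × 19 = 323. M₁ = 19, y₁ ≡ 9 (mod 17). M₂ = 17, y₂ ≡ 9 (mod 19). m = 2×19×9 + 9×17×9 ≡ 104 (mod 323). The smallest positive such number is 104.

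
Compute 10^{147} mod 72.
64

Using successive squaring:
Binary expansion of 147: 10010011
Powers of 10 mod 72 (each is the square of the previous):
  10^1 ≡ 10 (mod 72)
  10^2 ≡ 10² = 100 ≡ 28 (mod 72)
  10^4 ≡ 28² = 784 ≡ 64 (mod 72)
  10^8 ≡ 64² = 4096 ≡ 64 (mod 72)
  10^16 ≡ 64² = 4096 ≡ 64 (mod 72)
  10^32 ≡ 64² = 4096 ≡ 64 (mod 72)
  10^64 ≡ 64² = 4096 ≡ 64 (mod 72)
  10^128 ≡ 64² = 4096 ≡ 64 (mod 72)
147 = 128 + 16 + 2 + 1, so 10^147 = 10^128 × 10^16 × 10^2 × 10^1 ≡ 64 × 64 × 28 × 10 (mod 72)
Multiplying step by step:
  64 × 64 = 4096 ≡ 64 (mod 72)
  64 × 28 = 1792 ≡ 64 (mod 72)
  64 × 10 = 640 ≡ 64 (mod 72)
Result: 10^147 ≡ 64 (mod 72)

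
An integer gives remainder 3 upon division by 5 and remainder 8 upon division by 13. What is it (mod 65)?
M = 5 × 13 = 65. M₁ = 13, y₁ ≡ 2 (mod 5). M₂ = 5, y₂ ≡ 8 (mod 13). t = 3×13×2 + 8×5×8 ≡ 8 (mod 65). The smallest positive such number is 8.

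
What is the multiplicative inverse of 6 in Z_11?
2

Using Extended Euclidean Algorithm:
gcd(6, 11) = 1
Bezout coefficients: 6 × 2 + 11 × -1 = 1
So 6 × 2 ≡ 1 (mod 11)
The inverse is 2 mod 11 = 2
Verification: 6 × 2 = 12 = 1 × 11 + 1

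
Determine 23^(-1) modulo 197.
23^(-1) ≡ 60 (mod 197). Verification: 23 × 60 = 1380 ≡ 1 (mod 197)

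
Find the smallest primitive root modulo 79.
p - 1 = 78 has prime divisors 2, 3, 13. h is a primitive root mod 79 iff h^(78/q) ≢ 1 (mod 79) for each such q.
h = 2: 2^39 ≡ 1, 2^26 ≡ 23, 2^6 ≡ 64 (mod 79); 2^39 ≡ 1, so not a primitive root.
h = 3: 3^39 ≡ 78, 3^26 ≡ 23, 3^6 ≡ 18 (mod 79); none is 1, so 3 has order 78 and is a primitive root.
The smallest primitive root mod 79 is g = 3.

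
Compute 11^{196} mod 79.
11

Using successive squaring:
Binary expansion of 196: 11000100
Powers of 11 mod 79 (each is the square of the previous):
  11^1 ≡ 11 (mod 79)
  11^2 ≡ 11² = 121 ≡ 42 (mod 79)
  11^4 ≡ 42² = 1764 ≡ 26 (mod 79)
  11^8 ≡ 26² = 676 ≡ 44 (mod 79)
  11^16 ≡ 44² = 1936 ≡ 40 (mod 79)
  11^32 ≡ 40² = 1600 ≡ 20 (mod 79)
  11^64 ≡ 20² = 400 ≡ 5 (mod 79)
  11^128 ≡ 5² = 25 ≡ 25 (mod 79)
196 = 128 + 64 + 4, so 11^196 = 11^128 × 11^64 × 11^4 ≡ 25 × 5 × 26 (mod 79)
Multiplying step by step:
  25 × 5 = 125 ≡ 46 (mod 79)
  46 × 26 = 1196 ≡ 11 (mod 79)
Result: 11^196 ≡ 11 (mod 79)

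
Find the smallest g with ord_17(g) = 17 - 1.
p - 1 = 16 has prime divisors 2. h is a primitive root mod 17 iff h^(16/q) ≢ 1 (mod 17) for each such q.
h = 2: 2^8 ≡ 1 (mod 17); 2^8 ≡ 1, so not a primitive root.
h = 3: 3^8 ≡ 16 (mod 17); none is 1, so 3 has order 16 and is a primitive root.
The smallest primitive root mod 17 is g = 3.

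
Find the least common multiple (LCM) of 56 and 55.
3080

First find GCD(56, 55) using the Euclidean algorithm:
56 = 1 × 55 + 1
55 = 55 × 1 + 0
GCD(56, 55) = 1

LCM formula: LCM(a, b) = (a × b) / GCD(a, b)
LCM(56, 55) = (56 × 55) / 1
LCM(56, 55) = 3080 / 1
LCM(56, 55) = 3080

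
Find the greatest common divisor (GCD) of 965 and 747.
1

Using the Euclidean algorithm:
965 = 1 × 747 + 218
747 = 3 × 218 + 93
218 = 2 × 93 + 32
93 = 2 × 32 + 29
32 = 1 × 29 + 3
29 = 9 × 3 + 2
3 = 1 × 2 + 1
2 = 2 × 1 + 0

GCD(965, 747) = 1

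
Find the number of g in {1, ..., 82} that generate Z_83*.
Number of primitive roots mod 83 = φ(82) = 40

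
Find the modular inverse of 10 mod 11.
10^(-1) ≡ 10 (mod 11). Verification: 10 × 10 = 100 ≡ 1 (mod 11)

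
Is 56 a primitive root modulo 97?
Yes

To verify, check if 56^(96/q) ≢ 1 (mod 97) for each prime divisor q of 96
Divisors of 96 = 96: [1, 2, 3, 4, 6, 8, 12, 16, 24, 32, 48, 96]
  56^(96/2) = 56^48 ≡ 96 (mod 97)
  56^(96/3) = 56^32 ≡ 35 (mod 97)
Conclusion: 56 is a primitive root modulo 97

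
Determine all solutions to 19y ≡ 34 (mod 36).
34

Since gcd(19, 36) = 1 divides 34, a solution exists.
Multiply both sides by the inverse of 19 mod 36:
  19^(-1) mod 36 = 19
  x ≡ 19 × 34 ≡ 646 ≡ 34 (mod 36)
Verification: 19 × 34 = 646 = 17 × 36 + 34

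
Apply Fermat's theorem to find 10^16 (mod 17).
By Fermat's Little Theorem, 10^{16} ≡ 1 (mod 17) since 17 is prime and gcd(10, 17) = 1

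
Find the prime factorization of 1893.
3 × 631

Divide by primes starting from smallest:
1893 ÷ 3 = 631
631 ÷ 631 = 1

1893 = 3 × 631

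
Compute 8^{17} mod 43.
39

Using successive squaring:
Binary expansion of 17: 10001
Powers of 8 mod 43 (each is the square of the previous):
  8^1 ≡ 8 (mod 43)
  8^2 ≡ 8² = 64 ≡ 21 (mod 43)
  8^4 ≡ 21² = 441 ≡ 11 (mod 43)
  8^8 ≡ 11² = 121 ≡ 35 (mod 43)
  8^16 ≡ 35² = 1225 ≡ 21 (mod 43)
17 = 16 + 1, so 8^17 = 8^16 × 8^1 ≡ 21 × 8 (mod 43)
Multiplying step by step:
  21 × 8 = 168 ≡ 39 (mod 43)
Result: 8^17 ≡ 39 (mod 43)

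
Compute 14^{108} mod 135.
1

Using successive squaring:
Binary expansion of 108: 1101100
Powers of 14 mod 135 (each is the square of the previous):
  14^1 ≡ 14 (mod 135)
  14^2 ≡ 14² = 196 ≡ 61 (mod 135)
  14^4 ≡ 61² = 3721 ≡ 76 (mod 135)
  14^8 ≡ 76² = 5776 ≡ 106 (mod 135)
  14^16 ≡ 106² = 11236 ≡ 31 (mod 135)
  14^32 ≡ 31² = 961 ≡ 16 (mod 135)
  14^64 ≡ 16² = 256 ≡ 121 (mod 135)
108 = 64 + 32 + 8 + 4, so 14^108 = 14^64 × 14^32 × 14^8 × 14^4 ≡ 121 × 16 × 106 × 76 (mod 135)
Multiplying step by step:
  121 × 16 = 1936 ≡ 46 (mod 135)
  46 × 106 = 4876 ≡ 16 (mod 135)
  16 × 76 = 1216 ≡ 1 (mod 135)
Result: 14^108 ≡ 1 (mod 135)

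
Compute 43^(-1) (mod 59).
11

Using Extended Euclidean Algorithm:
gcd(43, 59) = 1
Bezout coefficients: 43 × 11 + 59 × -8 = 1
So 43 × 11 ≡ 1 (mod 59)
The inverse is 11 mod 59 = 11
Verification: 43 × 11 = 473 = 8 × 59 + 1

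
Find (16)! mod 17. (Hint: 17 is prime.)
By Wilson's theorem, (16)! ≡ -1 ≡ 16 (mod 17)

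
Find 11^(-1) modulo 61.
50

Using Extended Euclidean Algorithm:
gcd(11, 61) = 1
Bezout coefficients: 11 × -11 + 61 × 2 = 1
So 11 × -11 ≡ 1 (mod 61)
The inverse is -11 mod 61 = 50
Verification: 11 × 50 = 550 = 9 × 61 + 1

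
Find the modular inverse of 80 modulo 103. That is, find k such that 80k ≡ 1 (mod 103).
94

Using Extended Euclidean Algorithm:
gcd(80, 103) = 1
Bezout coefficients: 80 × -9 + 103 × 7 = 1
So 80 × -9 ≡ 1 (mod 103)
The inverse is -9 mod 103 = 94
Verification: 80 × 94 = 7520 = 73 × 103 + 1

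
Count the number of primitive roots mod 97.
Number of primitive roots mod 97 = φ(96) = 32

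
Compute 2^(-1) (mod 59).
30

Using Extended Euclidean Algorithm:
gcd(2, 59) = 1
Bezout coefficients: 2 × -29 + 59 × 1 = 1
So 2 × -29 ≡ 1 (mod 59)
The inverse is -29 mod 59 = 30
Verification: 2 × 30 = 60 = 1 × 59 + 1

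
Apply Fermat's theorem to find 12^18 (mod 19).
By Fermat's Little Theorem, 12^{18} ≡ 1 (mod 19) since 19 is prime and gcd(12, 19) = 1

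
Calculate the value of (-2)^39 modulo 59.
Using repeated squaring. (-2) ≡ 57 (mod 59). 39 = 32 + 4 + 2 + 1 (binary 100111). Repeated squaring mod 59: 57^1 ≡ 57; 57^2 ≡ 57² = 3249 ≡ 4; 57^4 ≡ 4² = 16 ≡ 16; 57^8 ≡ 16² = 256 ≡ 20; 57^16 ≡ 20² = 400 ≡ 46; 57^32 ≡ 46² = 2116 ≡ 51. Multiply: (-2)^39 ≡ 57^32 × 57^4 × 57^2 × 57^1 ≡ 51 × 16 × 4 × 57 (mod 59): 51 × 16 = 816 ≡ 49; 49 × 4 = 196 ≡ 19; 19 × 57 = 1083 ≡ 21. So (-2)^39 ≡ 21 (mod 59).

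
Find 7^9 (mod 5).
7 ≡ 2 (mod 5). 9 = 8 + 1 (binary 1001). Repeated squaring mod 5: 2^1 ≡ 2; 2^2 ≡ 2² = 4 ≡ 4; 2^4 ≡ 4² = 16 ≡ 1; 2^8 ≡ 1² = 1 ≡ 1. Multiply: 7^9 ≡ 2^8 × 2^1 ≡ 1 × 2 (mod 5): 1 × 2 = 2 ≡ 2. So 7^9 ≡ 2 (mod 5).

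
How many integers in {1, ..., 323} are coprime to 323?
288

Prime factorization: 323 = 17 × 19
Using the formula φ(n) = n × Π(1 - 1/p) for each prime factor p:
φ(323) = 323 × (1 - 1/17) × (1 - 1/19)
φ(323) = 288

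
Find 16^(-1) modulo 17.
16

Using Extended Euclidean Algorithm:
gcd(16, 17) = 1
Bezout coefficients: 16 × -1 + 17 × 1 = 1
So 16 × -1 ≡ 1 (mod 17)
The inverse is -1 mod 17 = 16
Verification: 16 × 16 = 256 = 15 × 17 + 1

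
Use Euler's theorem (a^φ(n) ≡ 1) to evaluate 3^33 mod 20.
By Euler: 3^{8} ≡ 1 (mod 20) since gcd(3, 20) = 1. 33 = 4×8 + 1. So 3^{33} ≡ 3^{1} ≡ 3 (mod 20)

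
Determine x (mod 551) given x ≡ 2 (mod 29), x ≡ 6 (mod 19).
234

Using the Chinese Remainder Theorem:
M = product of moduli = 551
For equation 1: M_1 = 19, 19 ≡ 19 (mod 29), inverse of 19 mod 29 is 26 (check: 19 × 26 = 494 ≡ 1 (mod 29))
For equation 2: M_2 = 29, 29 ≡ 10 (mod 19), inverse of 29 mod 19 is 2 (check: 10 × 2 = 20 ≡ 1 (mod 19))
Combine: x ≡ Σ r_i×M_i×(M_i⁻¹ mod m_i) = 2×19×26 + 6×29×2 = 988 + 348 = 1336
1336 mod 551 = 234
x ≡ 234 (mod 551)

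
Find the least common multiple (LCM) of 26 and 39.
78

First find GCD(26, 39) using the Euclidean algorithm:
26 = 0 × 39 + 26
39 = 1 × 26 + 13
26 = 2 × 13 + 0
GCD(26, 39) = 13

LCM formula: LCM(a, b) = (a × b) / GCD(a, b)
LCM(26, 39) = (26 × 39) / 13
LCM(26, 39) = 1014 / 13
LCM(26, 39) = 78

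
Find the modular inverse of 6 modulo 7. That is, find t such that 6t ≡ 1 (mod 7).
6

Using Extended Euclidean Algorithm:
gcd(6, 7) = 1
Bezout coefficients: 6 × -1 + 7 × 1 = 1
So 6 × -1 ≡ 1 (mod 7)
The inverse is -1 mod 7 = 6
Verification: 6 × 6 = 36 = 5 × 7 + 1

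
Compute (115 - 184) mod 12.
3

(115 - 184) = -69
-69 mod 12 = 3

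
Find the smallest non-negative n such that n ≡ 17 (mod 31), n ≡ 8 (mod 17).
110

Using the Chinese Remainder Theorem:
M = product of moduli = 527
For equation 1: M_1 = 17, 17 ≡ 17 (mod 31), inverse of 17 mod 31 is 11 (check: 17 × 11 = 187 ≡ 1 (mod 31))
For equation 2: M_2 = 31, 31 ≡ 14 (mod 17), inverse of 31 mod 17 is 11 (check: 14 × 11 = 154 ≡ 1 (mod 17))
Combine: n ≡ Σ r_i×M_i×(M_i⁻¹ mod m_i) = 17×17×11 + 8×31×11 = 3179 + 2728 = 5907
5907 mod 527 = 110
n ≡ 110 (mod 527)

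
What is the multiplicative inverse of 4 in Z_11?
4^(-1) ≡ 3 (mod 11). Verification: 4 × 3 = 12 ≡ 1 (mod 11)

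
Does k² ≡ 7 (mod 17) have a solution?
By Euler's criterion: 7^{8} ≡ 16 (mod 17). Since this equals -1 (≡ 16), 7 is not a QR.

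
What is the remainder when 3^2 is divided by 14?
2 = 2 (binary 10). Repeated squaring mod 14: 3^1 ≡ 3; 3^2 ≡ 3² = 9 ≡ 9. So 3^2 ≡ 9 (mod 14).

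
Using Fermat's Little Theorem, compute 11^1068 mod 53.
By Fermat: 11^{52} ≡ 1 (mod 53). 1068 ≡ 28 (mod 52). So 11^{1068} ≡ 11^{28} ≡ 15 (mod 53)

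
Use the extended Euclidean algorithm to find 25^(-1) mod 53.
Extended GCD: 25(17) + 53(-8) = 1. So 25^(-1) ≡ 17 ≡ 17 (mod 53). Verify: 25 × 17 = 425 ≡ 1 (mod 53)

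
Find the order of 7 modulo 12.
Powers of 7 mod 12: 7^1≡7, 7^2≡1. Order = 2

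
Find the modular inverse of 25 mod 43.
25^(-1) ≡ 31 (mod 43). Verification: 25 × 31 = 775 ≡ 1 (mod 43)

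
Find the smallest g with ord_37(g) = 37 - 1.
p - 1 = 36 has prime divisors 2, 3. h is a primitive root mod 37 iff h^(36/q) ≢ 1 (mod 37) for each such q.
h = 2: 2^18 ≡ 36, 2^12 ≡ 26 (mod 37); none is 1, so 2 has order 36 and is a primitive root.
The smallest primitive root mod 37 is g = 2.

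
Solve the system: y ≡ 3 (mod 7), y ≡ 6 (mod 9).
M = 7 × 9 = 63. M₁ = 9, y₁ ≡ 4 (mod 7). M₂ = 7, y₂ ≡ 4 (mod 9). y = 3×9×4 + 6×7×4 ≡ 24 (mod 63)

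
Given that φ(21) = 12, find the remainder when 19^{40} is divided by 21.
By Euler: 19^{12} ≡ 1 (mod 21) since gcd(19, 21) = 1. 40 = 3×12 + 4. So 19^{40} ≡ 19^{4} ≡ 16 (mod 21)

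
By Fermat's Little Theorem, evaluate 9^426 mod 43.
By Fermat: 9^{42} ≡ 1 (mod 43). 426 ≡ 6 (mod 42). So 9^{426} ≡ 9^{6} ≡ 4 (mod 43)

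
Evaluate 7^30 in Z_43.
Using repeated squaring. 30 = 16 + 8 + 4 + 2 (binary 11110). Repeated squaring mod 43: 7^1 ≡ 7; 7^2 ≡ 7² = 49 ≡ 6; 7^4 ≡ 6² = 36 ≡ 36; 7^8 ≡ 36² = 1296 ≡ 6; 7^16 ≡ 6² = 36 ≡ 36. Multiply: 7^30 = 7^16 × 7^8 × 7^4 × 7^2 ≡ 36 × 6 × 36 × 6 (mod 43): 36 × 6 = 216 ≡ 1; 1 × 36 = 36 ≡ 36; 36 × 6 = 216 ≡ 1. So 7^30 ≡ 1 (mod 43).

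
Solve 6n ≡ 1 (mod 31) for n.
26

Using Extended Euclidean Algorithm:
gcd(6, 31) = 1
Bezout coefficients: 6 × -5 + 31 × 1 = 1
So 6 × -5 ≡ 1 (mod 31)
The inverse is -5 mod 31 = 26
Verification: 6 × 26 = 156 = 5 × 31 + 1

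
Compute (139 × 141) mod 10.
9

(139 × 141) = 19599
19599 mod 10 = 9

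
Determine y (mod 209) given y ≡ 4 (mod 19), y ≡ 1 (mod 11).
23

Using the Chinese Remainder Theorem:
M = product of moduli = 209
For equation 1: M_1 = 11, 11 ≡ 11 (mod 19), inverse of 11 mod 19 is 7 (check: 11 × 7 = 77 ≡ 1 (mod 19))
For equation 2: M_2 = 19, 19 ≡ 8 (mod 11), inverse of 19 mod 11 is 7 (check: 8 × 7 = 56 ≡ 1 (mod 11))
Combine: y ≡ Σ r_i×M_i×(M_i⁻¹ mod m_i) = 4×11×7 + 1×19×7 = 308 + 133 = 441
441 mod 209 = 23
y ≡ 23 (mod 209)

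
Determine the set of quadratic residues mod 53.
QRs mod 53: {1, 4, 6, 7, 9, 10, 11, 13, 15, 16, 17, 24, 25, 28, 29, 36, 37, 38, 40, 42, 43, 44, 46, 47, 49, 52}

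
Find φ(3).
2

Prime factorization: 3 = 3
Using the formula φ(n) = n × Π(1 - 1/p) for each prime factor p:
φ(3) = 3 × (1 - 1/3)
φ(3) = 2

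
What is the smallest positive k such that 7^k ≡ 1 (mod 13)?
Powers of 7 mod 13: 7^1≡7, 7^2≡10, 7^3≡5, 7^4≡9, 7^5≡11, 7^6≡12, 7^7≡6, 7^8≡3, 7^9≡8, 7^10≡4, 7^11≡2, 7^12≡1. Order = 12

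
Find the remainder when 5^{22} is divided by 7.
By Fermat: 5^{6} ≡ 1 (mod 7). 22 = 3×6 + 4. So 5^{22} ≡ 5^{4} ≡ 2 (mod 7)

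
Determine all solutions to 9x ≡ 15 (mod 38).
27

Since gcd(9, 38) = 1 divides 15, a solution exists.
Multiply both sides by the inverse of 9 mod 38:
  9^(-1) mod 38 = 17
  x ≡ 17 × 15 ≡ 255 ≡ 27 (mod 38)
Verification: 9 × 27 = 243 = 6 × 38 + 15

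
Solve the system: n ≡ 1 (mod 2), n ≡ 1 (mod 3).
M = 2 × 3 = 6. M₁ = 3, y₁ ≡ 1 (mod 2). M₂ = 2, y₂ ≡ 2 (mod 3). n = 1×3×1 + 1×2×2 ≡ 1 (mod 6)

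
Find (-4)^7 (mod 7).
(-4) ≡ 3 (mod 7). 7 = 4 + 2 + 1 (binary 111). Repeated squaring mod 7: 3^1 ≡ 3; 3^2 ≡ 3² = 9 ≡ 2; 3^4 ≡ 2² = 4 ≡ 4. Multiply: (-4)^7 ≡ 3^4 × 3^2 × 3^1 ≡ 4 × 2 × 3 (mod 7): 4 × 2 = 8 ≡ 1; 1 × 3 = 3 ≡ 3. So (-4)^7 ≡ 3 (mod 7).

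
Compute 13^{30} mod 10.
9

Using successive squaring:
Binary expansion of 30: 11110
Powers of 13 mod 10 (each is the square of the previous):
  13^1 ≡ 3 (mod 10)
  13^2 ≡ 3² = 9 ≡ 9 (mod 10)
  13^4 ≡ 9² = 81 ≡ 1 (mod 10)
  13^8 ≡ 1² = 1 ≡ 1 (mod 10)
  13^16 ≡ 1² = 1 ≡ 1 (mod 10)
30 = 16 + 8 + 4 + 2, so 13^30 = 13^16 × 13^8 × 13^4 × 13^2 ≡ 1 × 1 × 1 × 9 (mod 10)
Multiplying step by step:
  1 × 1 = 1 ≡ 1 (mod 10)
  1 × 1 = 1 ≡ 1 (mod 10)
  1 × 9 = 9 ≡ 9 (mod 10)
Result: 13^30 ≡ 9 (mod 10)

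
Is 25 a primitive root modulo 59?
p - 1 = 58 has prime divisors 2, 29. Check 25^(58/q) mod 59 for each: 25^(58/2) = 25^29 ≡ 1, 25^(58/29) = 25^2 ≡ 35 (mod 59). Since 25^29 ≡ 1 (mod 59), the order of 25 divides 29 (in fact the order is 29) ≠ 58, so it is not a primitive root.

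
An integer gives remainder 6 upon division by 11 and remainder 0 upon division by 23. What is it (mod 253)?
M = 11 × 23 = 253. M₁ = 23, y₁ ≡ 1 (mod 11). M₂ = 11, y₂ ≡ 21 (mod 23). n = 6×23×1 + 0×11×21 ≡ 138 (mod 253). The smallest positive such number is 138.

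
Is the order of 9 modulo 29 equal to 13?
No, the actual order is 14, not 13.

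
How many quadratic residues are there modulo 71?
For prime 71, there are (p-1)/2 = (71-1)/2 = 35 quadratic residues (excluding 0).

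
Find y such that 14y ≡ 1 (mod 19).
14^(-1) ≡ 15 (mod 19). Verification: 14 × 15 = 210 ≡ 1 (mod 19)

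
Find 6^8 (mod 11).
8 = 8 (binary 1000). Repeated squaring mod 11: 6^1 ≡ 6; 6^2 ≡ 6² = 36 ≡ 3; 6^4 ≡ 3² = 9 ≡ 9; 6^8 ≡ 9² = 81 ≡ 4. So 6^8 ≡ 4 (mod 11).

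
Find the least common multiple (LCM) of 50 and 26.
650

First find GCD(50, 26) using the Euclidean algorithm:
50 = 1 × 26 + 24
26 = 1 × 24 + 2
24 = 12 × 2 + 0
GCD(50, 26) = 2

LCM formula: LCM(a, b) = (a × b) / GCD(a, b)
LCM(50, 26) = (50 × 26) / 2
LCM(50, 26) = 1300 / 2
LCM(50, 26) = 650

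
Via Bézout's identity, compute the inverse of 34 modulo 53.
Extended GCD: 34(-14) + 53(9) = 1. So 34^(-1) ≡ 39 ≡ 39 (mod 53). Verify: 34 × 39 = 1326 ≡ 1 (mod 53)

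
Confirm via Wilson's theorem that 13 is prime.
(12)! mod 13 = 12. Since this equals -1 (mod 13), Wilson confirms 13 is prime.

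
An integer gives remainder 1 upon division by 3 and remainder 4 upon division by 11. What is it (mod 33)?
M = 3 × 11 = 33. M₁ = 11, y₁ ≡ 2 (mod 3). M₂ = 3, y₂ ≡ 4 (mod 11). k = 1×11×2 + 4×3×4 ≡ 4 (mod 33). The smallest positive such number is 4.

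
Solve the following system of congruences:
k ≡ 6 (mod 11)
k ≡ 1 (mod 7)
50

Using the Chinese Remainder Theorem:
M = product of moduli = 77
For equation 1: M_1 = 7, 7 ≡ 7 (mod 11), inverse of 7 mod 11 is 8 (check: 7 × 8 = 56 ≡ 1 (mod 11))
For equation 2: M_2 = 11, 11 ≡ 4 (mod 7), inverse of 11 mod 7 is 2 (check: 4 × 2 = 8 ≡ 1 (mod 7))
Combine: k ≡ Σ r_i×M_i×(M_i⁻¹ mod m_i) = 6×7×8 + 1×11×2 = 336 + 22 = 358
358 mod 77 = 50
k ≡ 50 (mod 77)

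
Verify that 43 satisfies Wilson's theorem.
(42)! mod 43 = 42. Since this equals -1 (mod 43), Wilson confirms 43 is prime.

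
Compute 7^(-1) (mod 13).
2

Using Extended Euclidean Algorithm:
gcd(7, 13) = 1
Bezout coefficients: 7 × 2 + 13 × -1 = 1
So 7 × 2 ≡ 1 (mod 13)
The inverse is 2 mod 13 = 2
Verification: 7 × 2 = 14 = 1 × 13 + 1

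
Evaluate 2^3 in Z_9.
3 = 2 + 1 (binary 11). Repeated squaring mod 9: 2^1 ≡ 2; 2^2 ≡ 2² = 4 ≡ 4. Multiply: 2^3 = 2^2 × 2^1 ≡ 4 × 2 (mod 9): 4 × 2 = 8 ≡ 8. So 2^3 ≡ 8 (mod 9).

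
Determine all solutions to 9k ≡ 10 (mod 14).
12

Since gcd(9, 14) = 1 divides 10, a solution exists.
Multiply both sides by the inverse of 9 mod 14:
  9^(-1) mod 14 = 11
  x ≡ 11 × 10 ≡ 110 ≡ 12 (mod 14)
Verification: 9 × 12 = 108 = 7 × 14 + 10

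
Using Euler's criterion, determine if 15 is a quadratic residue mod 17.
By Euler's criterion: 15^{8} ≡ 1 (mod 17). Since this equals 1, 15 is a QR.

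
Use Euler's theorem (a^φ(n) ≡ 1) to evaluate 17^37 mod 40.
By Euler: 17^{16} ≡ 1 (mod 40) since gcd(17, 40) = 1. 37 = 2×16 + 5. So 17^{37} ≡ 17^{5} ≡ 17 (mod 40)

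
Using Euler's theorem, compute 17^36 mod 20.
By Euler: 17^{8} ≡ 1 (mod 20) since gcd(17, 20) = 1. 36 = 4×8 + 4. So 17^{36} ≡ 17^{4} ≡ 1 (mod 20)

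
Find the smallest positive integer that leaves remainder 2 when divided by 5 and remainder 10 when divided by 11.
M = 5 × 11 = 55. M₁ = 11, y₁ ≡ 1 (mod 5). M₂ = 5, y₂ ≡ 9 (mod 11). m = 2×11×1 + 10×5×9 ≡ 32 (mod 55). The smallest positive such number is 32.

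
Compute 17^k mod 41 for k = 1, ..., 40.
g^1, g^2, ..., g^{40} mod 41: {17, 2, 34, 4, 27, 8, 13, 16, 26, 32, 11, 23, 22, 5, 3, 10, 6, 20, 12, 40, 24, 39, 7, 37, 14, 33, 28, 25, 15, 9, 30, 18, 19, 36, 38, 31, 35, 21, 29, 1}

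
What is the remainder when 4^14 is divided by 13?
Using Fermat: 4^{12} ≡ 1 (mod 13). 14 ≡ 2 (mod 12). So 4^{14} ≡ 4^{2} ≡ 3 (mod 13)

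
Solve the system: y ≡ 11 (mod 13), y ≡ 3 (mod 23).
M = 13 × 23 = 299. M₁ = 23, y₁ ≡ 4 (mod 13). M₂ = 13, y₂ ≡ 16 (mod 23). y = 11×23×4 + 3×13×16 ≡ 141 (mod 299)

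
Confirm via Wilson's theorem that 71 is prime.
(70)! mod 71 = 70. Since this equals -1 (mod 71), Wilson confirms 71 is prime.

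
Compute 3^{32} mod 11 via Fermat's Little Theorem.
9

By Fermat's Little Theorem, a^(p-1) ≡ 1 (mod p) for prime p and gcd(a, p) = 1
Here p = 11, so 3^10 ≡ 1 (mod 11)
We can reduce the exponent: 32 mod 10 = 2
So 3^32 ≡ 3^2 (mod 11)
Computing: 3^2 mod 11 = 9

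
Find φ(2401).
2058

Prime factorization: 2401 = 7^4
Using the formula φ(n) = n × Π(1 - 1/p) for each prime factor p:
φ(2401) = 2401 × (1 - 1/7)
φ(2401) = 2058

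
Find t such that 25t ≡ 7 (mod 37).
21

Since gcd(25, 37) = 1 divides 7, a solution exists.
Multiply both sides by the inverse of 25 mod 37:
  25^(-1) mod 37 = 3
  x ≡ 3 × 7 ≡ 21 ≡ 21 (mod 37)
Verification: 25 × 21 = 525 = 14 × 37 + 7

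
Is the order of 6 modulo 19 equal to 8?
No, the actual order is 9, not 8.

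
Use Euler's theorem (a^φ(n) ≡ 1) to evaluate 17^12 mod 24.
By Euler: 17^{8} ≡ 1 (mod 24) since gcd(17, 24) = 1. 12 = 1×8 + 4. So 17^{12} ≡ 17^{4} ≡ 1 (mod 24)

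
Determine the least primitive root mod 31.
p - 1 = 30 has prime divisors 2, 3, 5. h is a primitive root mod 31 iff h^(30/q) ≢ 1 (mod 31) for each such q.
h = 2: 2^15 ≡ 1, 2^10 ≡ 1, 2^6 ≡ 2 (mod 31); 2^15 ≡ 1, so not a primitive root.
h = 3: 3^15 ≡ 30, 3^10 ≡ 25, 3^6 ≡ 16 (mod 31); none is 1, so 3 has order 30 and is a primitive root.
The smallest primitive root mod 31 is g = 3.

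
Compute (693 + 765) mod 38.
14

(693 + 765) = 1458
1458 mod 38 = 14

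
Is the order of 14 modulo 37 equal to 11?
No, the actual order is 12, not 11.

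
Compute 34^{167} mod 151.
145

Using successive squaring:
Binary expansion of 167: 10100111
Powers of 34 mod 151 (each is the square of the previous):
  34^1 ≡ 34 (mod 151)
  34^2 ≡ 34² = 1156 ≡ 99 (mod 151)
  34^4 ≡ 99² = 9801 ≡ 137 (mod 151)
  34^8 ≡ 137² = 18769 ≡ 45 (mod 151)
  34^16 ≡ 45² = 2025 ≡ 62 (mod 151)
  34^32 ≡ 62² = 3844 ≡ 69 (mod 151)
  34^64 ≡ 69² = 4761 ≡ 80 (mod 151)
  34^128 ≡ 80² = 6400 ≡ 58 (mod 151)
167 = 128 + 32 + 4 + 2 + 1, so 34^167 = 34^128 × 34^32 × 34^4 × 34^2 × 34^1 ≡ 58 × 69 × 137 × 99 × 34 (mod 151)
Multiplying step by step:
  58 × 69 = 4002 ≡ 76 (mod 151)
  76 × 137 = 10412 ≡ 144 (mod 151)
  144 × 99 = 14256 ≡ 62 (mod 151)
  62 × 34 = 2108 ≡ 145 (mod 151)
Result: 34^167 ≡ 145 (mod 151)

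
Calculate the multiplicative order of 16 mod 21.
Powers of 16 mod 21: 16^1≡16, 16^2≡4, 16^3≡1. Order = 3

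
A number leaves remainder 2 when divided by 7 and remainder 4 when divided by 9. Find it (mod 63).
M = 7 × 9 = 63. M₁ = 9, y₁ ≡ 4 (mod 7). M₂ = 7, y₂ ≡ 4 (mod 9). m = 2×9×4 + 4×7×4 ≡ 58 (mod 63)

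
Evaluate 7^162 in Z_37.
Using Fermat: 7^{36} ≡ 1 (mod 37). 162 ≡ 18 (mod 36). So 7^{162} ≡ 7^{18} ≡ 1 (mod 37)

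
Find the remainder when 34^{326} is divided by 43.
By Fermat: 34^{42} ≡ 1 (mod 43). 326 = 7×42 + 32. So 34^{326} ≡ 34^{32} ≡ 40 (mod 43)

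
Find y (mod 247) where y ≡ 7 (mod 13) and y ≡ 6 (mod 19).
M = 13 × 19 = 247. M₁ = 19, y₁ ≡ 11 (mod 13). M₂ = 13, y₂ ≡ 3 (mod 19). y = 7×19×11 + 6×13×3 ≡ 215 (mod 247)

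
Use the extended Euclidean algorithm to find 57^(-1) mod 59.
Extended GCD: 57(29) + 59(-28) = 1. So 57^(-1) ≡ 29 ≡ 29 (mod 59). Verify: 57 × 29 = 1653 ≡ 1 (mod 59)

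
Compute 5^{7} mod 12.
5

Using successive squaring:
Binary expansion of 7: 111
Powers of 5 mod 12 (each is the square of the previous):
  5^1 ≡ 5 (mod 12)
  5^2 ≡ 5² = 25 ≡ 1 (mod 12)
  5^4 ≡ 1² = 1 ≡ 1 (mod 12)
7 = 4 + 2 + 1, so 5^7 = 5^4 × 5^2 × 5^1 ≡ 1 × 1 × 5 (mod 12)
Multiplying step by step:
  1 × 1 = 1 ≡ 1 (mod 12)
  1 × 5 = 5 ≡ 5 (mod 12)
Result: 5^7 ≡ 5 (mod 12)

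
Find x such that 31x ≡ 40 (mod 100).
40

Since gcd(31, 100) = 1 divides 40, a solution exists.
Multiply both sides by the inverse of 31 mod 100:
  31^(-1) mod 100 = 71
  x ≡ 71 × 40 ≡ 2840 ≡ 40 (mod 100)
Verification: 31 × 40 = 1240 = 12 × 100 + 40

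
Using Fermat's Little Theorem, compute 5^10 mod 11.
By Fermat's Little Theorem, 5^{10} ≡ 1 (mod 11) since 11 is prime and gcd(5, 11) = 1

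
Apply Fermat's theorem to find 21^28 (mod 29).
By Fermat's Little Theorem, 21^{28} ≡ 1 (mod 29) since 29 is prime and gcd(21, 29) = 1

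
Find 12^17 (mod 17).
Using Fermat: 12^{16} ≡ 1 (mod 17). 17 ≡ 1 (mod 16). So 12^{17} ≡ 12^{1} ≡ 12 (mod 17)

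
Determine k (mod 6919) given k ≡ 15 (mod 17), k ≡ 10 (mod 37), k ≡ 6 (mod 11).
3636

Using the Chinese Remainder Theorem:
M = product of moduli = 6919
For equation 1: M_1 = 407, 407 ≡ 16 (mod 17), inverse of 407 mod 17 is 16 (check: 16 × 16 = 256 ≡ 1 (mod 17))
For equation 2: M_2 = 187, 187 ≡ 2 (mod 37), inverse of 187 mod 37 is 19 (check: 2 × 19 = 38 ≡ 1 (mod 37))
For equation 3: M_3 = 629, 629 ≡ 2 (mod 11), inverse of 629 mod 11 is 6 (check: 2 × 6 = 12 ≡ 1 (mod 11))
Combine: k ≡ Σ r_i×M_i×(M_i⁻¹ mod m_i) = 15×407×16 + 10×187×19 + 6×629×6 = 97680 + 35530 + 22644 = 155854
155854 mod 6919 = 3636
k ≡ 3636 (mod 6919)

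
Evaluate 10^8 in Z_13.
8 = 8 (binary 1000). Repeated squaring mod 13: 10^1 ≡ 10; 10^2 ≡ 10² = 100 ≡ 9; 10^4 ≡ 9² = 81 ≡ 3; 10^8 ≡ 3² = 9 ≡ 9. So 10^8 ≡ 9 (mod 13).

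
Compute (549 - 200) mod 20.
9

(549 - 200) = 349
349 mod 20 = 9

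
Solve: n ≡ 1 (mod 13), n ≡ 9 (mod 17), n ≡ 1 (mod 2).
M = 13 × 17 × 2 = 442. M₁ = 34, y₁ ≡ 5 (mod 13). M₂ = 26, y₂ ≡ 2 (mod 17). M₃ = 221, y₃ ≡ 1 (mod 2). n = 1×34×5 + 9×26×2 + 1×221×1 ≡ 417 (mod 442)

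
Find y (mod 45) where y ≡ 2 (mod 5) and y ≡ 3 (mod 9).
M = 5 × 9 = 45. M₁ = 9, y₁ ≡ 4 (mod 5). M₂ = 5, y₂ ≡ 2 (mod 9). y = 2×9×4 + 3×5×2 ≡ 12 (mod 45)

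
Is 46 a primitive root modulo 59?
No

To verify, check if 46^(58/q) ≢ 1 (mod 59) for each prime divisor q of 58
Divisors of 58 = 58: [1, 2, 29, 58]
  46^(58/2) = 46^29 ≡ 1 (mod 59)
  46^(58/29) = 46^2 ≡ 51 (mod 59)
Conclusion: 46 is not a primitive root modulo 59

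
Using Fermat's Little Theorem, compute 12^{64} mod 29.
1

By Fermat's Little Theorem, a^(p-1) ≡ 1 (mod p) for prime p and gcd(a, p) = 1
Here p = 29, so 12^28 ≡ 1 (mod 29)
We can reduce the exponent: 64 mod 28 = 8
So 12^64 ≡ 12^8 (mod 29)
Computing: 12^8 mod 29 = 1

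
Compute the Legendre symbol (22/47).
(22/47) = 22^{23} mod 47 = -1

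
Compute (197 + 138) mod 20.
15

(197 + 138) = 335
335 mod 20 = 15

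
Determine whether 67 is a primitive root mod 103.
p - 1 = 102 has prime divisors 2, 3, 17. Check 67^(102/q) mod 103 for each: 67^(102/2) = 67^51 ≡ 102, 67^(102/3) = 67^34 ≡ 56, 67^(102/17) = 67^6 ≡ 9 (mod 103). None of these is 1, so 67 has order 102 = φ(103), so it is a primitive root mod 103.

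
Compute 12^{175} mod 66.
12

Using successive squaring:
Binary expansion of 175: 10101111
Powers of 12 mod 66 (each is the square of the previous):
  12^1 ≡ 12 (mod 66)
  12^2 ≡ 12² = 144 ≡ 12 (mod 66)
  12^4 ≡ 12² = 144 ≡ 12 (mod 66)
  12^8 ≡ 12² = 144 ≡ 12 (mod 66)
  12^16 ≡ 12² = 144 ≡ 12 (mod 66)
  12^32 ≡ 12² = 144 ≡ 12 (mod 66)
  12^64 ≡ 12² = 144 ≡ 12 (mod 66)
  12^128 ≡ 12² = 144 ≡ 12 (mod 66)
175 = 128 + 32 + 8 + 4 + 2 + 1, so 12^175 = 12^128 × 12^32 × 12^8 × 12^4 × 12^2 × 12^1 ≡ 12 × 12 × 12 × 12 × 12 × 12 (mod 66)
Multiplying step by step:
  12 × 12 = 144 ≡ 12 (mod 66)
  12 × 12 = 144 ≡ 12 (mod 66)
  12 × 12 = 144 ≡ 12 (mod 66)
  12 × 12 = 144 ≡ 12 (mod 66)
  12 × 12 = 144 ≡ 12 (mod 66)
Result: 12^175 ≡ 12 (mod 66)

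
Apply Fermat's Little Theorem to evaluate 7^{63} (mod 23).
11

By Fermat's Little Theorem, a^(p-1) ≡ 1 (mod p) for prime p and gcd(a, p) = 1
Here p = 23, so 7^22 ≡ 1 (mod 23)
We can reduce the exponent: 63 mod 22 = 19
So 7^63 ≡ 7^19 (mod 23)
Computing: 7^19 mod 23 = 11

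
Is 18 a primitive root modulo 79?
No

To verify, check if 18^(78/q) ≢ 1 (mod 79) for each prime divisor q of 78
Divisors of 78 = 78: [1, 2, 3, 6, 13, 26, 39, 78]
  18^(78/2) = 18^39 ≡ 1 (mod 79)
  18^(78/3) = 18^26 ≡ 1 (mod 79)
  18^(78/13) = 18^6 ≡ 38 (mod 79)
Conclusion: 18 is not a primitive root modulo 79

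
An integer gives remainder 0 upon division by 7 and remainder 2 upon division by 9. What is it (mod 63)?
M = 7 × 9 = 63. M₁ = 9, y₁ ≡ 4 (mod 7). M₂ = 7, y₂ ≡ 4 (mod 9). r = 0×9×4 + 2×7×4 ≡ 56 (mod 63). The smallest positive such number is 56.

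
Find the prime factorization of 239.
239

Divide by primes starting from smallest:
239 ÷ 239 = 1

239 = 239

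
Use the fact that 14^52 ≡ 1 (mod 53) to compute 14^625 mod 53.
By Fermat: 14^{52} ≡ 1 (mod 53). 625 ≡ 1 (mod 52). So 14^{625} ≡ 14^{1} ≡ 14 (mod 53)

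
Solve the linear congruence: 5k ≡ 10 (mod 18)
2

Since gcd(5, 18) = 1 divides 10, a solution exists.
Multiply both sides by the inverse of 5 mod 18:
  5^(-1) mod 18 = 11
  x ≡ 11 × 10 ≡ 110 ≡ 2 (mod 18)
Verification: 5 × 2 = 10 = 0 × 18 + 10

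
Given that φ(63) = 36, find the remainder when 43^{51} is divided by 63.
By Euler: 43^{36} ≡ 1 (mod 63) since gcd(43, 63) = 1. 51 = 1×36 + 15. So 43^{51} ≡ 43^{15} ≡ 1 (mod 63)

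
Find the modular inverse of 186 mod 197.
186^(-1) ≡ 179 (mod 197). Verification: 186 × 179 = 33294 ≡ 1 (mod 197)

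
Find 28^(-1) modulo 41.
22

Using Extended Euclidean Algorithm:
gcd(28, 41) = 1
Bezout coefficients: 28 × -19 + 41 × 13 = 1
So 28 × -19 ≡ 1 (mod 41)
The inverse is -19 mod 41 = 22
Verification: 28 × 22 = 616 = 15 × 41 + 1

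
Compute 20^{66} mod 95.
20

Using successive squaring:
Binary expansion of 66: 1000010
Powers of 20 mod 95 (each is the square of the previous):
  20^1 ≡ 20 (mod 95)
  20^2 ≡ 20² = 400 ≡ 20 (mod 95)
  20^4 ≡ 20² = 400 ≡ 20 (mod 95)
  20^8 ≡ 20² = 400 ≡ 20 (mod 95)
  20^16 ≡ 20² = 400 ≡ 20 (mod 95)
  20^32 ≡ 20² = 400 ≡ 20 (mod 95)
  20^64 ≡ 20² = 400 ≡ 20 (mod 95)
66 = 64 + 2, so 20^66 = 20^64 × 20^2 ≡ 20 × 20 (mod 95)
Multiplying step by step:
  20 × 20 = 400 ≡ 20 (mod 95)
Result: 20^66 ≡ 20 (mod 95)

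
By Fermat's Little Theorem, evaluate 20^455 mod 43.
By Fermat: 20^{42} ≡ 1 (mod 43). 455 ≡ 35 (mod 42). So 20^{455} ≡ 20^{35} ≡ 7 (mod 43)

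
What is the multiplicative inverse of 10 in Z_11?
10

Using Extended Euclidean Algorithm:
gcd(10, 11) = 1
Bezout coefficients: 10 × -1 + 11 × 1 = 1
So 10 × -1 ≡ 1 (mod 11)
The inverse is -1 mod 11 = 10
Verification: 10 × 10 = 100 = 9 × 11 + 1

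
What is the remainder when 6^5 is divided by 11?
5 = 4 + 1 (binary 101). Repeated squaring mod 11: 6^1 ≡ 6; 6^2 ≡ 6² = 36 ≡ 3; 6^4 ≡ 3² = 9 ≡ 9. Multiply: 6^5 = 6^4 × 6^1 ≡ 9 × 6 (mod 11): 9 × 6 = 54 ≡ 10. So 6^5 ≡ 10 (mod 11).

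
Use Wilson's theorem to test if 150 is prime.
(149)! mod 150 = 0. Since 0 ≢ -1 (mod 150), 150 is not prime.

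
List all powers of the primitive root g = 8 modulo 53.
g^1, g^2, ..., g^{52} mod 53: {8, 11, 35, 15, 14, 6, 48, 13, 51, 37, 31, 36, 23, 25, 41, 10, 27, 4, 32, 44, 34, 7, 3, 24, 33, 52, 45, 42, 18, 38, 39, 47, 5, 40, 2, 16, 22, 17, 30, 28, 12, 43, 26, 49, 21, 9, 19, 46, 50, 29, 20, 1}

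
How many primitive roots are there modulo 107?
Number of primitive roots mod 107 = φ(106) = 52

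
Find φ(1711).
1624

Prime factorization: 1711 = 29 × 59
Using the formula φ(n) = n × Π(1 - 1/p) for each prime factor p:
φ(1711) = 1711 × (1 - 1/29) × (1 - 1/59)
φ(1711) = 1624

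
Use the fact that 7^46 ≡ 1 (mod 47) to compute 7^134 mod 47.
By Fermat: 7^{46} ≡ 1 (mod 47). 134 = 2×46 + 42. So 7^{134} ≡ 7^{42} ≡ 12 (mod 47)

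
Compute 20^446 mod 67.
Using Fermat: 20^{66} ≡ 1 (mod 67). 446 ≡ 50 (mod 66). So 20^{446} ≡ 20^{50} ≡ 39 (mod 67)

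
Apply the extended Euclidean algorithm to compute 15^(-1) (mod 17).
Extended GCD: 15(8) + 17(-7) = 1. So 15^(-1) ≡ 8 ≡ 8 (mod 17). Verify: 15 × 8 = 120 ≡ 1 (mod 17)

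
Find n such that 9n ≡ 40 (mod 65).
55

Since gcd(9, 65) = 1 divides 40, a solution exists.
Multiply both sides by the inverse of 9 mod 65:
  9^(-1) mod 65 = 29
  x ≡ 29 × 40 ≡ 1160 ≡ 55 (mod 65)
Verification: 9 × 55 = 495 = 7 × 65 + 40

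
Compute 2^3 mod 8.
3 = 2 + 1 (binary 11). Repeated squaring mod 8: 2^1 ≡ 2; 2^2 ≡ 2² = 4 ≡ 4. Multiply: 2^3 = 2^2 × 2^1 ≡ 4 × 2 (mod 8): 4 × 2 = 8 ≡ 0. So 2^3 ≡ 0 (mod 8).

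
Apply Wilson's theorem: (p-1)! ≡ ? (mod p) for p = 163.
By Wilson's theorem, (162)! ≡ -1 ≡ 162 (mod 163)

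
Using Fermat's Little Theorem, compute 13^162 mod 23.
By Fermat: 13^{22} ≡ 1 (mod 23). 162 = 7×22 + 8. So 13^{162} ≡ 13^{8} ≡ 2 (mod 23)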